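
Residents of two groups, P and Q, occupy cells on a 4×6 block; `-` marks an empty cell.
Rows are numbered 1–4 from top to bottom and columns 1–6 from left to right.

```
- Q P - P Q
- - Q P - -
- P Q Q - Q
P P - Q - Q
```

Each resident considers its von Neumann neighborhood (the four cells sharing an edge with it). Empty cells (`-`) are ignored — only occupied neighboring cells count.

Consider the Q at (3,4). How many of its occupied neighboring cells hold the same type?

Occupied neighbors of (3,4): (2,4)=P, (4,4)=Q, (3,3)=Q.
Same type (Q): 2 of 3.

2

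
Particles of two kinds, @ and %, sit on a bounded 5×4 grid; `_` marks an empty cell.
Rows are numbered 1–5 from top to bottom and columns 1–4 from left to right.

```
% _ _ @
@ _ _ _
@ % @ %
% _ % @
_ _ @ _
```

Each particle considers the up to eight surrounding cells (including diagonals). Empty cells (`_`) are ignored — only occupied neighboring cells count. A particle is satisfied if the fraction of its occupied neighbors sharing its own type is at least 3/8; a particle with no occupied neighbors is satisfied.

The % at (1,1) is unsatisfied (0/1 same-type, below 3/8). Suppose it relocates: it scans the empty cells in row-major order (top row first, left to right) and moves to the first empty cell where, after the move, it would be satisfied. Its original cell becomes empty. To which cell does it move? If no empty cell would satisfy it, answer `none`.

(2,3)

Vacating (1,1). Empty cells in order:
  (1,2): 0/1 same-type → still unsatisfied.
  (1,3): 0/1 same-type → still unsatisfied.
  (2,2): 1/4 same-type → still unsatisfied.
  (2,3): 2/4 same-type → satisfied — stop here.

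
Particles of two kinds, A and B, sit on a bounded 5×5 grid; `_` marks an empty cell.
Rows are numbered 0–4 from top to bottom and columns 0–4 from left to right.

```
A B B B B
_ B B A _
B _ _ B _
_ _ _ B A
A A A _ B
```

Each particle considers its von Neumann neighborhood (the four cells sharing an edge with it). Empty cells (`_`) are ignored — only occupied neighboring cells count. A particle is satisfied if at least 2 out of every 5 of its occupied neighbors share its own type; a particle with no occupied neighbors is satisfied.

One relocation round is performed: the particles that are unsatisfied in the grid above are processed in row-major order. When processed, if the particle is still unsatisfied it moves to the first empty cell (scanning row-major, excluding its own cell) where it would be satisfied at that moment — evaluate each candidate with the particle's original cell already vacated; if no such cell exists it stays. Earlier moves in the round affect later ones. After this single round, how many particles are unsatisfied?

1

Initially unsatisfied (in order): (0,0), (1,3), (3,4), (4,4).
  (0,0) → (1,4).
  (1,3) → (2,4).
  (3,4) → (3,0).
  (4,4): now satisfied by earlier moves; stays.
Resulting grid:
_ B B B B
_ B B _ A
B _ _ B A
A _ _ B _
A A A _ B
Unsatisfied now: (2,0).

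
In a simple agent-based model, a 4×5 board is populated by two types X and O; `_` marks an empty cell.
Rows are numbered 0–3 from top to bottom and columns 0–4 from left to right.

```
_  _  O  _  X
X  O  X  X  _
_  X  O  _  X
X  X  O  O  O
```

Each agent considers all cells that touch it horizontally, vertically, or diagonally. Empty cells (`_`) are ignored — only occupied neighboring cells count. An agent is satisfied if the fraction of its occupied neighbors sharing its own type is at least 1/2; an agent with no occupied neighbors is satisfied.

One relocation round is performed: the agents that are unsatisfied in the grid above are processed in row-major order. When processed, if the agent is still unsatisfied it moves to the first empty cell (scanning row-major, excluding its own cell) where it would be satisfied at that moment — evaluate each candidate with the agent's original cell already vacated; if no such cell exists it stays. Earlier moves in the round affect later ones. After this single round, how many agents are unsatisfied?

2

Initially unsatisfied (in order): (0,2), (1,1), (1,2), (2,2), (2,4).
  (0,2) → (0,0).
  (1,1) → (2,3).
  (1,2): now satisfied by earlier moves; stays.
  (2,2): no empty cell satisfies it; stays.
  (2,4) → (0,1).
Resulting grid:
O X _ _ X
X _ X X _
_ X O O _
X X O O O
Unsatisfied now: (0,0), (2,2).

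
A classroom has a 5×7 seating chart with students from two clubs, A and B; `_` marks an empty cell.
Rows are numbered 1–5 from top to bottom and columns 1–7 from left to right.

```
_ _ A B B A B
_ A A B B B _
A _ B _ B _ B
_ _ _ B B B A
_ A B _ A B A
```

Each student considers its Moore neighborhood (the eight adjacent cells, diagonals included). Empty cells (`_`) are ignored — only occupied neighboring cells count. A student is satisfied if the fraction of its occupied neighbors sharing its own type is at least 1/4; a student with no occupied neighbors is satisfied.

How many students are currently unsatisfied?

3

Row 1: (1,3)A 2/4 ✓ · (1,4)B 3/5 ✓ · (1,5)B 4/5 ✓ · (1,6)A 0/4 ✗ · (1,7)B 1/2 ✓
Row 2: (2,2)A 3/4 ✓ · (2,3)A 2/5 ✓ · (2,4)B 5/7 ✓ · (2,5)B 5/6 ✓ · (2,6)B 5/6 ✓
Row 3: (3,1)A 1/1 ✓ · (3,3)B 2/4 ✓ · (3,5)B 6/6 ✓ · (3,7)B 2/3 ✓
Row 4: (4,4)B 4/5 ✓ · (4,5)B 4/5 ✓ · (4,6)B 4/7 ✓ · (4,7)A 1/4 ✓
Row 5: (5,2)A 0/1 ✗ · (5,3)B 1/2 ✓ · (5,5)A 0/4 ✗ · (5,6)B 2/5 ✓ · (5,7)A 1/3 ✓
Unsatisfied: (1,6), (5,2), (5,5) — 3 in total.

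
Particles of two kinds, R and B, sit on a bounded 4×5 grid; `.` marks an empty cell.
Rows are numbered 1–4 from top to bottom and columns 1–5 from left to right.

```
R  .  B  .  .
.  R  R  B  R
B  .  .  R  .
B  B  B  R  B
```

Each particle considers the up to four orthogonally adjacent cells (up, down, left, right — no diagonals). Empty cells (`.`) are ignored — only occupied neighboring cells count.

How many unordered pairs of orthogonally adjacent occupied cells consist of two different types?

6

Scan each occupied cell's neighbors to the right and below so each pair is counted once.
Row 1: B(1,3)–R(2,3)≠  → 1/1 unlike.
Row 2: R(2,2)–R(2,3)= R(2,3)–B(2,4)≠ B(2,4)–R(2,5)≠ B(2,4)–R(3,4)≠  → 3/4 unlike.
Row 3: B(3,1)–B(4,1)= R(3,4)–R(4,4)=  → 0/2 unlike.
Row 4: B(4,1)–B(4,2)= B(4,2)–B(4,3)= B(4,3)–R(4,4)≠ R(4,4)–B(4,5)≠  → 2/4 unlike.
Total adjacent occupied pairs: 11; unlike-type pairs: 6.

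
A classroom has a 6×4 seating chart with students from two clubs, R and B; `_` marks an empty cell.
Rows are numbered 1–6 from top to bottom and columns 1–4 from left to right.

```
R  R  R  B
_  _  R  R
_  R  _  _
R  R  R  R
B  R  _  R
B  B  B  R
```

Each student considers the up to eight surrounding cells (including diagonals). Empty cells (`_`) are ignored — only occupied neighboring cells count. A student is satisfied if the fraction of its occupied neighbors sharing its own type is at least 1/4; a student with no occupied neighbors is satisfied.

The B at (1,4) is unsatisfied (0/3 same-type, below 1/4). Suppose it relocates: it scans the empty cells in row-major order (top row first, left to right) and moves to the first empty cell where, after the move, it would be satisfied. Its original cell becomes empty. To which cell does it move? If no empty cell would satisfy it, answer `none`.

Vacating (1,4). Empty cells in order:
  (2,1): 0/3 same-type → still unsatisfied.
  (2,2): 0/5 same-type → still unsatisfied.
  (3,1): 0/3 same-type → still unsatisfied.
  (3,3): 0/6 same-type → still unsatisfied.
  (3,4): 0/4 same-type → still unsatisfied.
  (5,3): 2/8 same-type → satisfied — stop here.

(5,3)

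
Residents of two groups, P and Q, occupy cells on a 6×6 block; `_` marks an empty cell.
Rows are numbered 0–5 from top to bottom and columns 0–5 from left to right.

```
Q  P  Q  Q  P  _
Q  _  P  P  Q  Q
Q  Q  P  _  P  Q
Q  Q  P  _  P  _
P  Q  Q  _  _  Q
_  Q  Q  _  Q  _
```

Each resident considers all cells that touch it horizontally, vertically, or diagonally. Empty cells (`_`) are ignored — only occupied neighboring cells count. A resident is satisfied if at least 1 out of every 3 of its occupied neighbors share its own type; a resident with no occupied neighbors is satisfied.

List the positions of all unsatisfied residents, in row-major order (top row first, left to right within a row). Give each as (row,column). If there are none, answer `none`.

Row 0: (0,0)Q 1/2 ok · (0,1)P 1/4 unhappy · (0,2)Q 1/4 unhappy · (0,3)Q 2/5 ok · (0,4)P 1/4 unhappy
Row 1: (1,0)Q 3/4 ok · (1,2)P 3/6 ok · (1,3)P 4/7 ok · (1,4)Q 3/6 ok · (1,5)Q 2/4 ok
Row 2: (2,0)Q 4/4 ok · (2,1)Q 4/7 ok · (2,2)P 3/5 ok · (2,4)P 2/5 ok · (2,5)Q 2/4 ok
Row 3: (3,0)Q 4/5 ok · (3,1)Q 5/8 ok · (3,2)P 1/5 unhappy · (3,4)P 1/3 ok
Row 4: (4,0)P 0/4 unhappy · (4,1)Q 5/7 ok · (4,2)Q 4/5 ok · (4,5)Q 1/2 ok
Row 5: (5,1)Q 3/4 ok · (5,2)Q 3/3 ok · (5,4)Q 1/1 ok

(0,1), (0,2), (0,4), (3,2), (4,0)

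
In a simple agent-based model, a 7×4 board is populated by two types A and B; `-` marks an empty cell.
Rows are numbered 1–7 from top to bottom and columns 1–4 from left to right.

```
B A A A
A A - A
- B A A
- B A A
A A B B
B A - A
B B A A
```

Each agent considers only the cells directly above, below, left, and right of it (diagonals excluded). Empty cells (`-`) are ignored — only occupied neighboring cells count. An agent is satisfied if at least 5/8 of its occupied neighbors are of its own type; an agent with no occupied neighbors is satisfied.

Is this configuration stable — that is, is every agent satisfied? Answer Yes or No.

Row 1: (1,1)B 0/2 ✗ · (1,2)A 2/3 ✓ · (1,3)A 2/2 ✓ · (1,4)A 2/2 ✓
Row 2: (2,1)A 1/2 ✗ · (2,2)A 2/3 ✓ · (2,4)A 2/2 ✓
Row 3: (3,2)B 1/3 ✗ · (3,3)A 2/3 ✓ · (3,4)A 3/3 ✓
Row 4: (4,2)B 1/3 ✗ · (4,3)A 2/4 ✗ · (4,4)A 2/3 ✓
Row 5: (5,1)A 1/2 ✗ · (5,2)A 2/4 ✗ · (5,3)B 1/3 ✗ · (5,4)B 1/3 ✗
Row 6: (6,1)B 1/3 ✗ · (6,2)A 1/3 ✗ · (6,4)A 1/2 ✗
Row 7: (7,1)B 2/2 ✓ · (7,2)B 1/3 ✗ · (7,3)A 1/2 ✗ · (7,4)A 2/2 ✓
For instance (1,1) has only 0/2 same-type neighbors, below 5/8.

No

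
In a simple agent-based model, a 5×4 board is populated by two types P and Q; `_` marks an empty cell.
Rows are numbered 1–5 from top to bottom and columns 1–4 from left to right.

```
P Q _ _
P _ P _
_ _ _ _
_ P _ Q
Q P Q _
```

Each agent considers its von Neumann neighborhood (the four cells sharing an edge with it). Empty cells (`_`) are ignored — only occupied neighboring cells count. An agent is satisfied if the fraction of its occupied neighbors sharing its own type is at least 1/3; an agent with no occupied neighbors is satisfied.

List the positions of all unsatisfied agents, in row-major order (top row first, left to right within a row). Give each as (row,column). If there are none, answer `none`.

(1,2), (5,1), (5,3)

Row 1: (1,1)P 1/2 ok · (1,2)Q 0/1 unhappy
Row 2: (2,1)P 1/1 ok · (2,3)P 0/0 ok
Row 4: (4,2)P 1/1 ok · (4,4)Q 0/0 ok
Row 5: (5,1)Q 0/1 unhappy · (5,2)P 1/3 ok · (5,3)Q 0/1 unhappy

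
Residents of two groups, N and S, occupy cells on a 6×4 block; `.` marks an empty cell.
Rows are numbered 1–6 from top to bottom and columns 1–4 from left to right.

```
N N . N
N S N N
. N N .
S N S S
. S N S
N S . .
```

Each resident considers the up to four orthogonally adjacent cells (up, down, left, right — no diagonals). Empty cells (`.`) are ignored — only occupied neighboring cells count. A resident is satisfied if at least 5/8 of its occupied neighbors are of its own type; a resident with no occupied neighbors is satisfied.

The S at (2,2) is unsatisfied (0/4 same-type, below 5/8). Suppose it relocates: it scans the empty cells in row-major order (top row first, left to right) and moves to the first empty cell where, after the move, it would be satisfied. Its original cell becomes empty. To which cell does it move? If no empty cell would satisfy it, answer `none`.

(5,1)

Vacating (2,2). Empty cells in order:
  (1,3): 0/3 same-type → still unsatisfied.
  (3,1): 1/3 same-type → still unsatisfied.
  (3,4): 1/3 same-type → still unsatisfied.
  (5,1): 2/3 same-type → satisfied — stop here.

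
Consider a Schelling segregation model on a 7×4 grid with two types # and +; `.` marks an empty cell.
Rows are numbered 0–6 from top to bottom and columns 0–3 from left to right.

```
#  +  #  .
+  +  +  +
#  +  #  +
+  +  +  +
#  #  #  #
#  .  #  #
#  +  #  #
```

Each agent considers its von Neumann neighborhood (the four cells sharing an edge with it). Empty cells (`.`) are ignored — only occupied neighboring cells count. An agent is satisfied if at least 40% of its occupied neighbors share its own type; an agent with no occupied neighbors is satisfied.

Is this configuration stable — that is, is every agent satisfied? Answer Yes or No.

Row 0: (0,0)# 0/2 ✗ · (0,1)+ 1/3 ✗ · (0,2)# 0/2 ✗
Row 1: (1,0)+ 1/3 ✗ · (1,1)+ 4/4 ✓ · (1,2)+ 2/4 ✓ · (1,3)+ 2/2 ✓
Row 2: (2,0)# 0/3 ✗ · (2,1)+ 2/4 ✓ · (2,2)# 0/4 ✗ · (2,3)+ 2/3 ✓
Row 3: (3,0)+ 1/3 ✗ · (3,1)+ 3/4 ✓ · (3,2)+ 2/4 ✓ · (3,3)+ 2/3 ✓
Row 4: (4,0)# 2/3 ✓ · (4,1)# 2/3 ✓ · (4,2)# 3/4 ✓ · (4,3)# 2/3 ✓
Row 5: (5,0)# 2/2 ✓ · (5,2)# 3/3 ✓ · (5,3)# 3/3 ✓
Row 6: (6,0)# 1/2 ✓ · (6,1)+ 0/2 ✗ · (6,2)# 2/3 ✓ · (6,3)# 2/2 ✓
For instance (0,0) has only 0/2 same-type neighbors, below 2/5.

No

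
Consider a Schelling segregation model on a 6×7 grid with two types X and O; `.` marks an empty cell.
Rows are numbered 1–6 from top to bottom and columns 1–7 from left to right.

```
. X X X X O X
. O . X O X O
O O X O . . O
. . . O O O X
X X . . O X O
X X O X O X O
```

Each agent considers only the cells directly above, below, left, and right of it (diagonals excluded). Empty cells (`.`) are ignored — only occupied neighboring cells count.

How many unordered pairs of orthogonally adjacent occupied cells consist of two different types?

23

Scan each occupied cell's neighbors to the right and below so each pair is counted once.
From row 1: 6 unlike of 10 pairs (running 6/10).
From row 2: 4 unlike of 6 pairs (running 10/16).
From row 3: 3 unlike of 5 pairs (running 13/21).
From row 4: 3 unlike of 6 pairs (running 16/27).
From row 5: 2 unlike of 8 pairs (running 18/35).
From row 6: 5 unlike of 6 pairs (running 23/41).
Total adjacent occupied pairs: 41; unlike-type pairs: 23.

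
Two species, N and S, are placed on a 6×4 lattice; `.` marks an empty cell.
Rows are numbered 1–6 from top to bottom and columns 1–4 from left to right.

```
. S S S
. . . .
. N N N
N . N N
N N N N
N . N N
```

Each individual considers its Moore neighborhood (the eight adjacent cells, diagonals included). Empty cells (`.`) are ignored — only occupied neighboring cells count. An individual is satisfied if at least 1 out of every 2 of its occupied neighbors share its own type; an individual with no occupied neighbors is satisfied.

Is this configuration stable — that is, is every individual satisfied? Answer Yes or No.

Yes

Row 1: (1,2)S 1/1 satisfied · (1,3)S 2/2 satisfied · (1,4)S 1/1 satisfied
Row 3: (3,2)N 3/3 satisfied · (3,3)N 4/4 satisfied · (3,4)N 3/3 satisfied
Row 4: (4,1)N 3/3 satisfied · (4,3)N 7/7 satisfied · (4,4)N 5/5 satisfied
Row 5: (5,1)N 3/3 satisfied · (5,2)N 6/6 satisfied · (5,3)N 6/6 satisfied · (5,4)N 5/5 satisfied
Row 6: (6,1)N 2/2 satisfied · (6,3)N 4/4 satisfied · (6,4)N 3/3 satisfied
All meet the threshold, so the configuration is stable.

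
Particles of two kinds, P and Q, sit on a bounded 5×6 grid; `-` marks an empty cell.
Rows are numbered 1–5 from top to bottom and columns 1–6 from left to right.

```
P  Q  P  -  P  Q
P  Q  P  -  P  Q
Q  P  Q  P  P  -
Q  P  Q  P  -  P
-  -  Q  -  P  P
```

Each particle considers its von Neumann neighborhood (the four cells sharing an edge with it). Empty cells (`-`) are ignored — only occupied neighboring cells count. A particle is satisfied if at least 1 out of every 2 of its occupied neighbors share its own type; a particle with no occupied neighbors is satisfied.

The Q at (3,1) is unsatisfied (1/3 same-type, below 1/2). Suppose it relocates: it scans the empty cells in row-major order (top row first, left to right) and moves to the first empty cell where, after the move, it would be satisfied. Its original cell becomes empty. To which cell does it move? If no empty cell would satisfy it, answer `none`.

Vacating (3,1). Empty cells in order:
  (1,4): 0/2 same-type → still unsatisfied.
  (2,4): 0/3 same-type → still unsatisfied.
  (3,6): 1/3 same-type → still unsatisfied.
  (4,5): 0/4 same-type → still unsatisfied.
  (5,1): 1/1 same-type → satisfied — stop here.

(5,1)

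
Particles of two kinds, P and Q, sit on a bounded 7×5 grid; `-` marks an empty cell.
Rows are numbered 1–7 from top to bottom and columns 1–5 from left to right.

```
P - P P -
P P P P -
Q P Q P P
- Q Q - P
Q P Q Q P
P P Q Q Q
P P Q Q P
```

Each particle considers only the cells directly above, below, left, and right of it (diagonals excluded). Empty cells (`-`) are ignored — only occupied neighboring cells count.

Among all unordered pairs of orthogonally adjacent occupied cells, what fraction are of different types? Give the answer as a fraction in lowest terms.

Scan each occupied cell's neighbors to the right and below so each pair is counted once.
Row 1: P(1,1)–P(2,1)= P(1,3)–P(1,4)= P(1,3)–P(2,3)= P(1,4)–P(2,4)=  → 0/4 unlike.
Row 2: P(2,1)–P(2,2)= P(2,1)–Q(3,1)≠ P(2,2)–P(2,3)= P(2,2)–P(3,2)= P(2,3)–P(2,4)= P(2,3)–Q(3,3)≠ P(2,4)–P(3,4)=  → 2/7 unlike.
Row 3: Q(3,1)–P(3,2)≠ P(3,2)–Q(3,3)≠ P(3,2)–Q(4,2)≠ Q(3,3)–P(3,4)≠ Q(3,3)–Q(4,3)= P(3,4)–P(3,5)= P(3,5)–P(4,5)=  → 4/7 unlike.
Row 4: Q(4,2)–Q(4,3)= Q(4,2)–P(5,2)≠ Q(4,3)–Q(5,3)= P(4,5)–P(5,5)=  → 1/4 unlike.
Row 5: Q(5,1)–P(5,2)≠ Q(5,1)–P(6,1)≠ P(5,2)–Q(5,3)≠ P(5,2)–P(6,2)= Q(5,3)–Q(5,4)= Q(5,3)–Q(6,3)= Q(5,4)–P(5,5)≠ Q(5,4)–Q(6,4)= P(5,5)–Q(6,5)≠  → 5/9 unlike.
Row 6: P(6,1)–P(6,2)= P(6,1)–P(7,1)= P(6,2)–Q(6,3)≠ P(6,2)–P(7,2)= Q(6,3)–Q(6,4)= Q(6,3)–Q(7,3)= Q(6,4)–Q(6,5)= Q(6,4)–Q(7,4)= Q(6,5)–P(7,5)≠  → 2/9 unlike.
Row 7: P(7,1)–P(7,2)= P(7,2)–Q(7,3)≠ Q(7,3)–Q(7,4)= Q(7,4)–P(7,5)≠  → 2/4 unlike.
Total adjacent occupied pairs: 44; unlike-type pairs: 16.
16/44 reduces to 4/11.

4/11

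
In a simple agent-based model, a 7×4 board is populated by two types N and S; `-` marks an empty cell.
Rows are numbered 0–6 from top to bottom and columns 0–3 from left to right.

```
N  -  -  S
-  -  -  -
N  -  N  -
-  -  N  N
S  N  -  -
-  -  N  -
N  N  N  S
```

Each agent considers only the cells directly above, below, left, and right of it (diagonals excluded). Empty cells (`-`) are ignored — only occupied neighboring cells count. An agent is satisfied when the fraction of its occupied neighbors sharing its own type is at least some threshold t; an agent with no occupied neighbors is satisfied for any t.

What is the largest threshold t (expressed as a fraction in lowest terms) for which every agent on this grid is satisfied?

Row 0: (0,0)N — no occupied neighbors · (0,3)S — no occupied neighbors
Row 2: (2,0)N — no occupied neighbors · (2,2)N 1/1
Row 3: (3,2)N 2/2 · (3,3)N 1/1
Row 4: (4,0)S 0/1 · (4,1)N 0/1
Row 5: (5,2)N 1/1
Row 6: (6,0)N 1/1 · (6,1)N 2/2 · (6,2)N 2/3 · (6,3)S 0/1
The smallest same-type fraction is 0/1 at (4,0), which reduces to 0/1. Any threshold above that leaves this agent unsatisfied.

0/1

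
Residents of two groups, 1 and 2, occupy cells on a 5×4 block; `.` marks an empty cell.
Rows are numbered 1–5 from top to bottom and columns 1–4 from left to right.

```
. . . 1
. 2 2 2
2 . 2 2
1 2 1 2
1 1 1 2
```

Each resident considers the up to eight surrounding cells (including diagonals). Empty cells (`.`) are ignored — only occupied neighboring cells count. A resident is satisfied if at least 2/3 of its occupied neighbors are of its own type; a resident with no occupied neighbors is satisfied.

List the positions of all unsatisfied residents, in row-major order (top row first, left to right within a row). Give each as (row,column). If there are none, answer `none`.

(1,4), (4,1), (4,2), (4,3), (4,4), (5,3), (5,4)

(1,4)1 0/2 unhappy
(2,2)2 3/3 ok
(2,3)2 4/5 ok
(2,4)2 3/4 ok
(3,1)2 2/3 ok
(3,3)2 6/7 ok
(3,4)2 4/5 ok
(4,1)1 2/4 unhappy
(4,2)2 2/7 unhappy
(4,3)1 2/7 unhappy
(4,4)2 3/5 unhappy
(5,1)1 2/3 ok
(5,2)1 4/5 ok
(5,3)1 2/5 unhappy
(5,4)2 1/3 unhappy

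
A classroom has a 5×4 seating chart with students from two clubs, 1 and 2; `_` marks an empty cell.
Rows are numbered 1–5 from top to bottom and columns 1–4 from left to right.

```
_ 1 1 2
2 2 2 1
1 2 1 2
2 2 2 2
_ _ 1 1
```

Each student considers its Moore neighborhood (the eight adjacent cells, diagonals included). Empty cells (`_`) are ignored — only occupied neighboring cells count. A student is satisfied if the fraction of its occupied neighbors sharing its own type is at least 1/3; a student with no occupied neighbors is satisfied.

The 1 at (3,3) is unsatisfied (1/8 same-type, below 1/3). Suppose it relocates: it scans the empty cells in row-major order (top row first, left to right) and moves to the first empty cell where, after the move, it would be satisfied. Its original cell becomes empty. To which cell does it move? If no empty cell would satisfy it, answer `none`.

(1,1)

Vacating (3,3). Empty cells in order:
  (1,1): 1/3 same-type → satisfied — stop here.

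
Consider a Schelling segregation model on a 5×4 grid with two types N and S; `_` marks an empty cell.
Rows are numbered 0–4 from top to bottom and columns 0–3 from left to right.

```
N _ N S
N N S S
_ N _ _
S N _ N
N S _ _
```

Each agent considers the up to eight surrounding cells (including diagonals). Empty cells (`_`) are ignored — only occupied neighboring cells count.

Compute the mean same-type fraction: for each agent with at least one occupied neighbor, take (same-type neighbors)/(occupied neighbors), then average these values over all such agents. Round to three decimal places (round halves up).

0.567

Row 0: (0,0)N 2/2 · (0,2)N 1/4 · (0,3)S 2/3
Row 1: (1,0)N 3/3 · (1,1)N 4/5 · (1,2)S 2/5 · (1,3)S 2/3
Row 2: (2,1)N 3/5
Row 3: (3,0)S 1/4 · (3,1)N 2/4 · (3,3)N — no occupied neighbors
Row 4: (4,0)N 1/3 · (4,1)S 1/3
Sum over 12 agents: 2/2 + 1/4 + 2/3 + 3/3 + 4/5 + 2/5 + 2/3 + 3/5 + 1/4 + 2/4 + 1/3 + 1/3 = 34/5; mean = 34/5 ÷ 12 = 17/30 = 0.566666… → 0.567.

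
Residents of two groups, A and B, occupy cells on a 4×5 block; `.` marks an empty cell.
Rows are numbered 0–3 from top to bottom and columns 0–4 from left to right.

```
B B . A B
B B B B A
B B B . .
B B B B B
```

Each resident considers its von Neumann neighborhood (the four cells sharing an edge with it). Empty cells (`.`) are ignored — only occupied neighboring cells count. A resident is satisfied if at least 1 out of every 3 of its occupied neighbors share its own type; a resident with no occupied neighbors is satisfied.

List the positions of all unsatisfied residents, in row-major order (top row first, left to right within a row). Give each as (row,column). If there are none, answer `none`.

(0,3), (0,4), (1,4)

Row 0: (0,0)B 2/2 satisfied · (0,1)B 2/2 satisfied · (0,3)A 0/2 not · (0,4)B 0/2 not
Row 1: (1,0)B 3/3 satisfied · (1,1)B 4/4 satisfied · (1,2)B 3/3 satisfied · (1,3)B 1/3 satisfied · (1,4)A 0/2 not
Row 2: (2,0)B 3/3 satisfied · (2,1)B 4/4 satisfied · (2,2)B 3/3 satisfied
Row 3: (3,0)B 2/2 satisfied · (3,1)B 3/3 satisfied · (3,2)B 3/3 satisfied · (3,3)B 2/2 satisfied · (3,4)B 1/1 satisfied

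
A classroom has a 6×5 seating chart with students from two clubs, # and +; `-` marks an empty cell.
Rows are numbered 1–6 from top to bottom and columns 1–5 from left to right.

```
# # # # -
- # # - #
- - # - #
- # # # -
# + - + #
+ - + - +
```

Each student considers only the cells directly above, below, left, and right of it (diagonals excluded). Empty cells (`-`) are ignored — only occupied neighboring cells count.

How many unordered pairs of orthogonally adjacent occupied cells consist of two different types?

Scan each occupied cell's neighbors to the right and below so each pair is counted once.
Row 1: #(1,1)–#(1,2)= #(1,2)–#(1,3)= #(1,2)–#(2,2)= #(1,3)–#(1,4)= #(1,3)–#(2,3)=  → 0/5 unlike.
Row 2: #(2,2)–#(2,3)= #(2,3)–#(3,3)= #(2,5)–#(3,5)=  → 0/3 unlike.
Row 3: #(3,3)–#(4,3)=  → 0/1 unlike.
Row 4: #(4,2)–#(4,3)= #(4,2)–+(5,2)≠ #(4,3)–#(4,4)= #(4,4)–+(5,4)≠  → 2/4 unlike.
Row 5: #(5,1)–+(5,2)≠ #(5,1)–+(6,1)≠ +(5,4)–#(5,5)≠ #(5,5)–+(6,5)≠  → 4/4 unlike.
Total adjacent occupied pairs: 17; unlike-type pairs: 6.

6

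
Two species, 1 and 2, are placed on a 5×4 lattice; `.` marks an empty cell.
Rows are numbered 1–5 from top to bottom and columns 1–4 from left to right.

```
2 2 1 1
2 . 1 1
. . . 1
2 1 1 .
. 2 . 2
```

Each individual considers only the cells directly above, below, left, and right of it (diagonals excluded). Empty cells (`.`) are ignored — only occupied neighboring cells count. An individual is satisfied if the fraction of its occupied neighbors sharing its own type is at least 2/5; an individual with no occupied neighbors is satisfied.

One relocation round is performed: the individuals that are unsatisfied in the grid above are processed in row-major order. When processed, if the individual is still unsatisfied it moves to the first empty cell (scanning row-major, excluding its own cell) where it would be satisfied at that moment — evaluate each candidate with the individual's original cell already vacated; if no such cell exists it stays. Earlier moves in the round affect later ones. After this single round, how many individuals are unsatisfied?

Initially unsatisfied (in order): (4,1), (4,2), (5,2).
  (4,1) → (2,2).
  (4,2): now satisfied by earlier moves; stays.
  (5,2) → (3,1).
Resulting grid:
2 2 1 1
2 2 1 1
2 . . 1
. 1 1 .
. . . 2
All satisfied now.

0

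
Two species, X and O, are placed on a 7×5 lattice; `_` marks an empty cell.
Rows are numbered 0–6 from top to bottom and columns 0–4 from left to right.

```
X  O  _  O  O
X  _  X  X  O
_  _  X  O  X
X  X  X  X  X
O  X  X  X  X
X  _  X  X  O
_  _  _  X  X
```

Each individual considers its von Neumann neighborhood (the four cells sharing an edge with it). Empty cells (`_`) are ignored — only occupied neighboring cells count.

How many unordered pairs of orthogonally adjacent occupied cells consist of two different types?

14

Scan each occupied cell's neighbors to the right and below so each pair is counted once.
From row 0: 2 unlike of 5 pairs (running 2/5).
From row 1: 3 unlike of 5 pairs (running 5/10).
From row 2: 3 unlike of 5 pairs (running 8/15).
From row 3: 1 unlike of 9 pairs (running 9/24).
From row 4: 3 unlike of 8 pairs (running 12/32).
From row 5: 2 unlike of 4 pairs (running 14/36).
From row 6: 0 unlike of 1 pairs (running 14/37).
Total adjacent occupied pairs: 37; unlike-type pairs: 14.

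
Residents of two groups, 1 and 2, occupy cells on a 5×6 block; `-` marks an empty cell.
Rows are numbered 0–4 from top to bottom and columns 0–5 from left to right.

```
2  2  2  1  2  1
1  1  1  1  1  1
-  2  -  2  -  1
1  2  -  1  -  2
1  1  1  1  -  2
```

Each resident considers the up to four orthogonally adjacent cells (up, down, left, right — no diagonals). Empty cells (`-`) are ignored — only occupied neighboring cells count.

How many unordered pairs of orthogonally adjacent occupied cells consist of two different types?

Scan each occupied cell's neighbors to the right and below so each pair is counted once.
From row 0: 7 unlike of 11 pairs (running 7/11).
From row 1: 2 unlike of 8 pairs (running 9/19).
From row 2: 2 unlike of 3 pairs (running 11/22).
From row 3: 2 unlike of 5 pairs (running 13/27).
From row 4: 0 unlike of 3 pairs (running 13/30).
Total adjacent occupied pairs: 30; unlike-type pairs: 13.

13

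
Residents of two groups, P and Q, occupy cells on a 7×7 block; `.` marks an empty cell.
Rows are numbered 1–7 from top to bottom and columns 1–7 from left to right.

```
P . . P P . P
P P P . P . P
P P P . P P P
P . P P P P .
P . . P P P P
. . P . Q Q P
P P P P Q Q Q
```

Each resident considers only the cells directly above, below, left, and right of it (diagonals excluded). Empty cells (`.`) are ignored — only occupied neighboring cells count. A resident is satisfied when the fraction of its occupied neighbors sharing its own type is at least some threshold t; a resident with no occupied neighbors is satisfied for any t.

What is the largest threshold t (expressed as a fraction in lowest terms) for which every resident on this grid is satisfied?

1/3

Row 1: (1,1)P 1/1 · (1,4)P 1/1 · (1,5)P 2/2 · (1,7)P 1/1
Row 2: (2,1)P 3/3 · (2,2)P 3/3 · (2,3)P 2/2 · (2,5)P 2/2 · (2,7)P 2/2
Row 3: (3,1)P 3/3 · (3,2)P 3/3 · (3,3)P 3/3 · (3,5)P 3/3 · (3,6)P 3/3 · (3,7)P 2/2
Row 4: (4,1)P 2/2 · (4,3)P 2/2 · (4,4)P 3/3 · (4,5)P 4/4 · (4,6)P 3/3
Row 5: (5,1)P 1/1 · (5,4)P 2/2 · (5,5)P 3/4 · (5,6)P 3/4 · (5,7)P 2/2
Row 6: (6,3)P 1/1 · (6,5)Q 2/3 · (6,6)Q 2/4 · (6,7)P 1/3
Row 7: (7,1)P 1/1 · (7,2)P 2/2 · (7,3)P 3/3 · (7,4)P 1/2 · (7,5)Q 2/3 · (7,6)Q 3/3 · (7,7)Q 1/2
The smallest same-type fraction is 1/3 at (6,7), which reduces to 1/3. Any threshold above that leaves this resident unsatisfied.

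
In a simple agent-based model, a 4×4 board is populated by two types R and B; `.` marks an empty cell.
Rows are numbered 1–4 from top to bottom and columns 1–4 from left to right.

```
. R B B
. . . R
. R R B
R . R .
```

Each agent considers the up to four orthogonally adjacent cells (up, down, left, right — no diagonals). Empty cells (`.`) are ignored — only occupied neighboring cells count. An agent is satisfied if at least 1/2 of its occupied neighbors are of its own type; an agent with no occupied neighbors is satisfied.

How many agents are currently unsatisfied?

(1,2)R 0/1 not
(1,3)B 1/2 satisfied
(1,4)B 1/2 satisfied
(2,4)R 0/2 not
(3,2)R 1/1 satisfied
(3,3)R 2/3 satisfied
(3,4)B 0/2 not
(4,1)R 0/0 satisfied
(4,3)R 1/1 satisfied
Unsatisfied: (1,2), (2,4), (3,4) — 3 in total.

3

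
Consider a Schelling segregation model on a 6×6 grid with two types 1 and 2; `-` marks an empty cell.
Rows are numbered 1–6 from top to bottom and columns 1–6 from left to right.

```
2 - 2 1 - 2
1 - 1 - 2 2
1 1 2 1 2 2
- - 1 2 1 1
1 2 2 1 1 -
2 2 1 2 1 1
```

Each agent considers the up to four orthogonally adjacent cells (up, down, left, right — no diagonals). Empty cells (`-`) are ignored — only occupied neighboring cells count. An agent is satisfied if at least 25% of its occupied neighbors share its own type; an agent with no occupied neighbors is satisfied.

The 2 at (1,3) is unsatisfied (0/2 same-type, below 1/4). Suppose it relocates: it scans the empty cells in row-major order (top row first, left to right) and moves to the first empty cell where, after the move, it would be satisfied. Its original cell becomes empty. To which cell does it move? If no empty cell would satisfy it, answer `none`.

Vacating (1,3). Empty cells in order:
  (1,2): 1/1 same-type → satisfied — stop here.

(1,2)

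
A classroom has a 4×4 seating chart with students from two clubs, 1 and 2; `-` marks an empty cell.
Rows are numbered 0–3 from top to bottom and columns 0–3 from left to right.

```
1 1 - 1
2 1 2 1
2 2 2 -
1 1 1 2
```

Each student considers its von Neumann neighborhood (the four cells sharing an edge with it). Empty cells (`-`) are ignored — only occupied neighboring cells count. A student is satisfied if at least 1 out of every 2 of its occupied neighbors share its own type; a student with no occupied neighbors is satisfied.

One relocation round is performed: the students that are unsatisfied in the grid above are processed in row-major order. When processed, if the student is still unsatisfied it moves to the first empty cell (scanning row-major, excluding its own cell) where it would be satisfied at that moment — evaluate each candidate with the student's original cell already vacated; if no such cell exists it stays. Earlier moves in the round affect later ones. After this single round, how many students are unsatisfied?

0

Initially unsatisfied (in order): (1,0), (1,1), (1,2), (3,2), (3,3).
  (1,0) → (2,3).
  (1,1) → (0,2).
  (1,2) → (1,0).
  (3,2) → (1,2).
  (3,3): now satisfied by earlier moves; stays.
Resulting grid:
1 1 1 1
2 - 1 1
2 2 2 2
1 1 - 2
All satisfied now.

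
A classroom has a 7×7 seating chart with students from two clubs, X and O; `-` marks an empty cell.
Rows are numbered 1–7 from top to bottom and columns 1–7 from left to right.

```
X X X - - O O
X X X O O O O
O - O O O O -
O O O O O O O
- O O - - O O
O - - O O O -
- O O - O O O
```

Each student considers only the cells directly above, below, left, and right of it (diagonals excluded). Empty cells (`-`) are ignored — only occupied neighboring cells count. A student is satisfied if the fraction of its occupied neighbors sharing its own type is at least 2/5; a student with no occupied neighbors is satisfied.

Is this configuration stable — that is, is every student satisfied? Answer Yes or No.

(1,1)X 2/2 ok
(1,2)X 3/3 ok
(1,3)X 2/2 ok
(1,6)O 2/2 ok
(1,7)O 2/2 ok
(2,1)X 2/3 ok
(2,2)X 3/3 ok
(2,3)X 2/4 ok
(2,4)O 2/3 ok
(2,5)O 3/3 ok
(2,6)O 4/4 ok
(2,7)O 2/2 ok
(3,1)O 1/2 ok
(3,3)O 2/3 ok
(3,4)O 4/4 ok
(3,5)O 4/4 ok
(3,6)O 3/3 ok
(4,1)O 2/2 ok
(4,2)O 3/3 ok
(4,3)O 4/4 ok
(4,4)O 3/3 ok
(4,5)O 3/3 ok
(4,6)O 4/4 ok
(4,7)O 2/2 ok
(5,2)O 2/2 ok
(5,3)O 2/2 ok
(5,6)O 3/3 ok
(5,7)O 2/2 ok
(6,1)O 0/0 ok
(6,4)O 1/1 ok
(6,5)O 3/3 ok
(6,6)O 3/3 ok
(7,2)O 1/1 ok
(7,3)O 1/1 ok
(7,5)O 2/2 ok
(7,6)O 3/3 ok
(7,7)O 1/1 ok
All meet the threshold, so the configuration is stable.

Yes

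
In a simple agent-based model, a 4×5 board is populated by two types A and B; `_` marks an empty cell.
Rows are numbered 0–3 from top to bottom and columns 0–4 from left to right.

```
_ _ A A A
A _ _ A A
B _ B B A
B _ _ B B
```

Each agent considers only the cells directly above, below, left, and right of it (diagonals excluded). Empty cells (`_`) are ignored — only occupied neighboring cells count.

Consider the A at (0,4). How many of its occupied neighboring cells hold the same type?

Occupied neighbors of (0,4): (1,4)=A, (0,3)=A.
Same type (A): 2 of 2.

2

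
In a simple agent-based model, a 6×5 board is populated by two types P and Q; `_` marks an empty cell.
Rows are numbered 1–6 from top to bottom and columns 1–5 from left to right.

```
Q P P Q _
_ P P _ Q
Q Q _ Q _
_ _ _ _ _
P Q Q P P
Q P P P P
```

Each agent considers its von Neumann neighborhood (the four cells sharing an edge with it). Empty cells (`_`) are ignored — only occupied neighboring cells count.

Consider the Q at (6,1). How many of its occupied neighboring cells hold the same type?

Occupied neighbors of (6,1): (5,1)=P, (6,2)=P.
Same type (Q): 0 of 2.

0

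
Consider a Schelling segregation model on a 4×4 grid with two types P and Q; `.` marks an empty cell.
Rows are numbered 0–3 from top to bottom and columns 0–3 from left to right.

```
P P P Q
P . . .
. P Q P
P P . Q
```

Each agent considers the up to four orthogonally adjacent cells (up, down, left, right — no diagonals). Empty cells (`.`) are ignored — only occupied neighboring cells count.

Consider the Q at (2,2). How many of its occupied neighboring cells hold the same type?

Occupied neighbors of (2,2): (2,1)=P, (2,3)=P.
Same type (Q): 0 of 2.

0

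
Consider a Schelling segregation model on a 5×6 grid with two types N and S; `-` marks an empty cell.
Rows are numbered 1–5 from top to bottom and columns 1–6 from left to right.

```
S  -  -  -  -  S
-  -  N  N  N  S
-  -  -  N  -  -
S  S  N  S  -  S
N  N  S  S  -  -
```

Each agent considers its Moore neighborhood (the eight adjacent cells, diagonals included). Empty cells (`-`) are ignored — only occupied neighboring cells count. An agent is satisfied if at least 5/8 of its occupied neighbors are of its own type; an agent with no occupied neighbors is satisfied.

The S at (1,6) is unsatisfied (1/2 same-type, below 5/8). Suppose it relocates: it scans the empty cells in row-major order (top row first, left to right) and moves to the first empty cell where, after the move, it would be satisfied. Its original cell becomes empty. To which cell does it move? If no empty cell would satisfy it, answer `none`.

Vacating (1,6). Empty cells in order:
  (1,2): 1/2 same-type → still unsatisfied.
  (1,3): 0/2 same-type → still unsatisfied.
  (1,4): 0/3 same-type → still unsatisfied.
  (1,5): 1/3 same-type → still unsatisfied.
  (2,1): 1/1 same-type → satisfied — stop here.

(2,1)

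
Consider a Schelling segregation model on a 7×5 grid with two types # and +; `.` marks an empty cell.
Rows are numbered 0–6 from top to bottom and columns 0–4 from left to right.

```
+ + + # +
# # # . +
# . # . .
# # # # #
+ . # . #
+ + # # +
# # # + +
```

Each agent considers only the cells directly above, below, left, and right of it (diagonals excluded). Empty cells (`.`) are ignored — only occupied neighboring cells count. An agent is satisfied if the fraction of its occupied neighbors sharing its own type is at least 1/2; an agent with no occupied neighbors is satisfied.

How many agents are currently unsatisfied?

6

(0,0)+ 1/2 satisfied
(0,1)+ 2/3 satisfied
(0,2)+ 1/3 not
(0,3)# 0/2 not
(0,4)+ 1/2 satisfied
(1,0)# 2/3 satisfied
(1,1)# 2/3 satisfied
(1,2)# 2/3 satisfied
(1,4)+ 1/1 satisfied
(2,0)# 2/2 satisfied
(2,2)# 2/2 satisfied
(3,0)# 2/3 satisfied
(3,1)# 2/2 satisfied
(3,2)# 4/4 satisfied
(3,3)# 2/2 satisfied
(3,4)# 2/2 satisfied
(4,0)+ 1/2 satisfied
(4,2)# 2/2 satisfied
(4,4)# 1/2 satisfied
(5,0)+ 2/3 satisfied
(5,1)+ 1/3 not
(5,2)# 3/4 satisfied
(5,3)# 1/3 not
(5,4)+ 1/3 not
(6,0)# 1/2 satisfied
(6,1)# 2/3 satisfied
(6,2)# 2/3 satisfied
(6,3)+ 1/3 not
(6,4)+ 2/2 satisfied
Unsatisfied: (0,2), (0,3), (5,1), (5,3), (5,4), (6,3) — 6 in total.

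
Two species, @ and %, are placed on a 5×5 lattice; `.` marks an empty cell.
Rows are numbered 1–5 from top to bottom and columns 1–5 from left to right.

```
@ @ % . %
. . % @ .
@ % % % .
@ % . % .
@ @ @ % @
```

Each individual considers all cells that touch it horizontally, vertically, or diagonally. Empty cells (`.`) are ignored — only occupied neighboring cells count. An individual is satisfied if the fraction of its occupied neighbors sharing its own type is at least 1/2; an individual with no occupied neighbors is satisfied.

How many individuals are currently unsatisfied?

Row 1: (1,1)@ 1/1 ok · (1,2)@ 1/3 unhappy · (1,3)% 1/3 unhappy · (1,5)% 0/1 unhappy
Row 2: (2,3)% 4/6 ok · (2,4)@ 0/5 unhappy
Row 3: (3,1)@ 1/3 unhappy · (3,2)% 3/5 ok · (3,3)% 5/6 ok · (3,4)% 3/4 ok
Row 4: (4,1)@ 3/5 ok · (4,2)% 2/7 unhappy · (4,4)% 3/5 ok
Row 5: (5,1)@ 2/3 ok · (5,2)@ 3/4 ok · (5,3)@ 1/4 unhappy · (5,4)% 1/3 unhappy · (5,5)@ 0/2 unhappy
Unsatisfied: (1,2), (1,3), (1,5), (2,4), (3,1), (4,2), (5,3), (5,4), (5,5) — 9 in total.

9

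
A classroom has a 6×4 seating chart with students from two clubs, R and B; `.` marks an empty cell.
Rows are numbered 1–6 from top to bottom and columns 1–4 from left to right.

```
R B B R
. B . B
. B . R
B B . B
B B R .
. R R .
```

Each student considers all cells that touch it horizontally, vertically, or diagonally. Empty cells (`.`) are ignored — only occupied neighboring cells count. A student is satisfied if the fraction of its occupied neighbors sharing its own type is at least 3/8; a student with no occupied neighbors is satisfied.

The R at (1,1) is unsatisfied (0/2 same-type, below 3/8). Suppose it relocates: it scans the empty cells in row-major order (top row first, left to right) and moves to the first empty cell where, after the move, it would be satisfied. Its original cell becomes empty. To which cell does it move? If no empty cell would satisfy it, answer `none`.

Vacating (1,1). Empty cells in order:
  (2,1): 0/3 same-type → still unsatisfied.
  (2,3): 2/7 same-type → still unsatisfied.
  (3,1): 0/4 same-type → still unsatisfied.
  (3,3): 1/6 same-type → still unsatisfied.
  (4,3): 2/6 same-type → still unsatisfied.
  (5,4): 2/3 same-type → satisfied — stop here.

(5,4)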